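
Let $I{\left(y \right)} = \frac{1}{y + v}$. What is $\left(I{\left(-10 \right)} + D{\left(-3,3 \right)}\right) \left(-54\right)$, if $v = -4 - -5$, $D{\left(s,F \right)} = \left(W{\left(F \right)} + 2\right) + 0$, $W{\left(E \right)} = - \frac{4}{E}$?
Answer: $-30$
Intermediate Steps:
$D{\left(s,F \right)} = 2 - \frac{4}{F}$ ($D{\left(s,F \right)} = \left(- \frac{4}{F} + 2\right) + 0 = \left(2 - \frac{4}{F}\right) + 0 = 2 - \frac{4}{F}$)
$v = 1$ ($v = -4 + 5 = 1$)
$I{\left(y \right)} = \frac{1}{1 + y}$ ($I{\left(y \right)} = \frac{1}{y + 1} = \frac{1}{1 + y}$)
$\left(I{\left(-10 \right)} + D{\left(-3,3 \right)}\right) \left(-54\right) = \left(\frac{1}{1 - 10} + \left(2 - \frac{4}{3}\right)\right) \left(-54\right) = \left(\frac{1}{-9} + \left(2 - \frac{4}{3}\right)\right) \left(-54\right) = \left(- \frac{1}{9} + \left(2 - \frac{4}{3}\right)\right) \left(-54\right) = \left(- \frac{1}{9} + \frac{2}{3}\right) \left(-54\right) = \frac{5}{9} \left(-54\right) = -30$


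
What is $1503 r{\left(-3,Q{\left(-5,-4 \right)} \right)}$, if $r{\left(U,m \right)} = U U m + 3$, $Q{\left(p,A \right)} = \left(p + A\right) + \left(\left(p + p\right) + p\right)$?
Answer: $-320139$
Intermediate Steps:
$Q{\left(p,A \right)} = A + 4 p$ ($Q{\left(p,A \right)} = \left(A + p\right) + \left(2 p + p\right) = \left(A + p\right) + 3 p = A + 4 p$)
$r{\left(U,m \right)} = 3 + m U^{2}$ ($r{\left(U,m \right)} = U^{2} m + 3 = m U^{2} + 3 = 3 + m U^{2}$)
$1503 r{\left(-3,Q{\left(-5,-4 \right)} \right)} = 1503 \left(3 + \left(-4 + 4 \left(-5\right)\right) \left(-3\right)^{2}\right) = 1503 \left(3 + \left(-4 - 20\right) 9\right) = 1503 \left(3 - 216\right) = 1503 \left(-213\right) = -320139$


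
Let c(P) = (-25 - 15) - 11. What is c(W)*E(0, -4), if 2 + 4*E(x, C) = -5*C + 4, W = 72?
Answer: -561/2 ≈ -280.50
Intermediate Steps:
E(x, C) = 1/2 - 5*C/4 (E(x, C) = -1/2 + (-5*C + 4)/4 = -1/2 + (4 - 5*C)/4 = -1/2 + (1 - 5*C/4) = 1/2 - 5*C/4)
c(P) = -51 (c(P) = -40 - 11 = -51)
c(W)*E(0, -4) = -51*(1/2 - 5/4*(-4)) = -51*(1/2 + 5) = -51*11/2 = -561/2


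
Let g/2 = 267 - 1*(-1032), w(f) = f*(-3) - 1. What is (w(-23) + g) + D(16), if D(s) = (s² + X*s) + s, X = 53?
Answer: 3786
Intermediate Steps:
w(f) = -1 - 3*f (w(f) = -3*f - 1 = -1 - 3*f)
D(s) = s² + 54*s (D(s) = (s² + 53*s) + s = s² + 54*s)
g = 2598 (g = 2*(267 - 1*(-1032)) = 2*(267 + 1032) = 2*1299 = 2598)
(w(-23) + g) + D(16) = ((-1 - 3*(-23)) + 2598) + 16*(54 + 16) = ((-1 + 69) + 2598) + 16*70 = (68 + 2598) + 1120 = 2666 + 1120 = 3786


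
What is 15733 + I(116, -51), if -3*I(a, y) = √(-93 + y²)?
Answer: 15733 - 2*√627/3 ≈ 15716.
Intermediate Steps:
I(a, y) = -√(-93 + y²)/3
15733 + I(116, -51) = 15733 - √(-93 + (-51)²)/3 = 15733 - √(-93 + 2601)/3 = 15733 - 2*√627/3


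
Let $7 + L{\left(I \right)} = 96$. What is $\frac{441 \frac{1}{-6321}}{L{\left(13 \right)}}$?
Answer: $- \frac{3}{3827} \approx -0.0007839$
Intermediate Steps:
$L{\left(I \right)} = 89$ ($L{\left(I \right)} = -7 + 96 = 89$)
$\frac{441 \frac{1}{-6321}}{L{\left(13 \right)}} = \frac{441 \frac{1}{-6321}}{89} = 441 \left(- \frac{1}{6321}\right) \frac{1}{89} = \left(- \frac{3}{43}\right) \frac{1}{89} = - \frac{3}{3827}$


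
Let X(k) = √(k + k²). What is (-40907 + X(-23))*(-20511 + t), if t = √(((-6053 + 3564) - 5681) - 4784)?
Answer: (20511 - I*√12954)*(40907 - √506) ≈ 8.3858e+8 - 4.6533e+6*I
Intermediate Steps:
t = I*√12954 (t = √((-2489 - 5681) - 4784) = √(-8170 - 4784) = √(-12954) = I*√12954 ≈ 113.82*I)
(-40907 + X(-23))*(-20511 + t) = (-40907 + √(-23*(1 - 23)))*(-20511 + I*√12954) = (-40907 + √(-23*(-22)))*(-20511 + I*√12954) = (-40907 + √506)*(-20511 + I*√12954)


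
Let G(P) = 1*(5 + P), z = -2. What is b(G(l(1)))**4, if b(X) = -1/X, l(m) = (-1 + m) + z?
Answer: 1/81 ≈ 0.012346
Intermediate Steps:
l(m) = -3 + m (l(m) = (-1 + m) - 2 = -3 + m)
G(P) = 5 + P
b(G(l(1)))**4 = (-1/(5 + (-3 + 1)))**4 = (-1/(5 - 2))**4 = (-1/3)**4 = 1/81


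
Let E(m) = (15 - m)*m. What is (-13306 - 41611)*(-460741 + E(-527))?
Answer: 40988675875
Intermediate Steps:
E(m) = m*(15 - m)
(-13306 - 41611)*(-460741 + E(-527)) = (-13306 - 41611)*(-460741 - 527*(15 - 1*(-527))) = -54917*(-460741 - 527*(15 + 527)) = -54917*(-460741 - 527*542) = -54917*(-460741 - 285634) = -54917*(-746375) = 40988675875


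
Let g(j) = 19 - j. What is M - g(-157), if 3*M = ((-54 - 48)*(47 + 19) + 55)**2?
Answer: 44581801/3 ≈ 1.4861e+7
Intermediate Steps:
M = 44582329/3 (M = ((-54 - 48)*(47 + 19) + 55)**2/3 = (-102*66 + 55)**2/3 = (-6732 + 55)**2/3 = (1/3)*(-6677)**2 = (1/3)*44582329 = 44582329/3 ≈ 1.4861e+7)
M - g(-157) = 44582329/3 - (19 - 1*(-157)) = 44582329/3 - (19 + 157) = 44582329/3 - 1*176 = 44582329/3 - 176 = 44581801/3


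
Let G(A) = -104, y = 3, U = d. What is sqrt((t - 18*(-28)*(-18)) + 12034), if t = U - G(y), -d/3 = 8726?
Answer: 6*I*sqrt(642) ≈ 152.03*I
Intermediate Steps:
d = -26178 (d = -3*8726 = -26178)
U = -26178
t = -26074 (t = -26178 - 1*(-104) = -26178 + 104 = -26074)
sqrt((t - 18*(-28)*(-18)) + 12034) = sqrt((-26074 - 18*(-28)*(-18)) + 12034) = sqrt((-26074 - (-504)*(-18)) + 12034) = sqrt((-26074 - 1*9072) + 12034) = sqrt((-26074 - 9072) + 12034) = sqrt(-35146 + 12034) = sqrt(-23112) = 6*I*sqrt(642)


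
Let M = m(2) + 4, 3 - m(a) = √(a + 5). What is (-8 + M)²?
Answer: (1 + √7)² ≈ 13.292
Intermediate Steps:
m(a) = 3 - √(5 + a) (m(a) = 3 - √(a + 5) = 3 - √(5 + a))
M = 7 - √7 (M = (3 - √(5 + 2)) + 4 = (3 - √7) + 4 = 7 - √7 ≈ 4.3542)
(-8 + M)² = (-8 + (7 - √7))² = (-1 - √7)²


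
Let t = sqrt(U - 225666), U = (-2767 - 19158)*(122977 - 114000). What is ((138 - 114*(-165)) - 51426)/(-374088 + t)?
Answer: 12149630064/140138878135 + 32478*I*sqrt(197046391)/140138878135 ≈ 0.086697 + 0.0032532*I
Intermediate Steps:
U = -196820725 (U = -21925*8977 = -196820725)
t = I*sqrt(197046391) (t = sqrt(-196820725 - 225666) = sqrt(-197046391) = I*sqrt(197046391) ≈ 14037.0*I)
((138 - 114*(-165)) - 51426)/(-374088 + t) = ((138 - 114*(-165)) - 51426)/(-374088 + I*sqrt(197046391)) = ((138 + 18810) - 51426)/(-374088 + I*sqrt(197046391)) = (18948 - 51426)/(-374088 + I*sqrt(197046391)) = -32478/(-374088 + I*sqrt(197046391))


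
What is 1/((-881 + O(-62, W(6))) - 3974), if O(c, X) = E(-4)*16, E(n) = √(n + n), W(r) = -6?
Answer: -4855/23573073 - 32*I*√2/23573073 ≈ -0.00020596 - 1.9198e-6*I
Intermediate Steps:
E(n) = √2*√n (E(n) = √(2*n) = √2*√n)
O(c, X) = 32*I*√2 (O(c, X) = (√2*√(-4))*16 = (√2*(2*I))*16 = (2*I*√2)*16 = 32*I*√2)
1/((-881 + O(-62, W(6))) - 3974) = 1/((-881 + 32*I*√2) - 3974) = 1/(-4855 + 32*I*√2)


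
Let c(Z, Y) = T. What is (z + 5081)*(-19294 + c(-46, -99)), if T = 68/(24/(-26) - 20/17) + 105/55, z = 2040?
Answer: -175589867235/1276 ≈ -1.3761e+8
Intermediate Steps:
T = -38891/1276 (T = 68/(24*(-1/26) - 20*1/17) + 105*(1/55) = 68/(-12/13 - 20/17) + 21/11 = 68/(-464/221) + 21/11 = 68*(-221/464) + 21/11 = -3757/116 + 21/11 = -38891/1276 ≈ -30.479)
c(Z, Y) = -38891/1276
(z + 5081)*(-19294 + c(-46, -99)) = (2040 + 5081)*(-19294 - 38891/1276) = 7121*(-24658035/1276) = -175589867235/1276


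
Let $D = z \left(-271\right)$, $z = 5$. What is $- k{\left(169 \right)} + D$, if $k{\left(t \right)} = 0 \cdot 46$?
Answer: $-1355$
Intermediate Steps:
$k{\left(t \right)} = 0$
$D = -1355$ ($D = 5 \left(-271\right) = -1355$)
$- k{\left(169 \right)} + D = \left(-1\right) 0 - 1355 = 0 - 1355 = -1355$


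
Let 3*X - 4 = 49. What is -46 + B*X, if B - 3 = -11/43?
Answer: 320/129 ≈ 2.4806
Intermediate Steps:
X = 53/3 (X = 4/3 + (⅓)*49 = 4/3 + 49/3 = 53/3 ≈ 17.667)
B = 118/43 (B = 3 - 11/43 = 118/43 ≈ 2.7442)
-46 + B*X = -46 + (118/43)*(53/3) = -46 + 6254/129 = 320/129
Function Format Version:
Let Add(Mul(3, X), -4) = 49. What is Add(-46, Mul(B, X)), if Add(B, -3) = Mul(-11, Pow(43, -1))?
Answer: Rational(320, 129) ≈ 2.4806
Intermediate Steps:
X = Rational(53, 3) (X = Add(Rational(4, 3), Mul(Rational(1, 3), 49)) = Add(Rational(4, 3), Rational(49, 3)) = Rational(53, 3) ≈ 17.667)
B = Rational(118, 43) (B = Add(3, Mul(-11, Pow(43, -1))) = Add(3, Mul(-11, Rational(1, 43))) = Add(3, Rational(-11, 43)) = Rational(118, 43) ≈ 2.7442)
Add(-46, Mul(B, X)) = Add(-46, Mul(Rational(118, 43), Rational(53, 3))) = Add(-46, Rational(6254, 129)) = Rational(320, 129)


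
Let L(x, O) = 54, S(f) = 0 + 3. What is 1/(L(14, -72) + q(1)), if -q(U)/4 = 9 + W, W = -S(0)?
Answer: 1/30 ≈ 0.033333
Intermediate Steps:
S(f) = 3
W = -3 (W = -1*3 = -3)
q(U) = -24 (q(U) = -4*(9 - 3) = -4*6 = -24)
1/(L(14, -72) + q(1)) = 1/(54 - 24) = 1/30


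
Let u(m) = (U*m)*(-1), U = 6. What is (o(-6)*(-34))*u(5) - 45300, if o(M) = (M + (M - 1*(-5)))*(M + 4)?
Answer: -31020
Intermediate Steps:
o(M) = (4 + M)*(5 + 2*M) (o(M) = (M + (M + 5))*(4 + M) = (M + (5 + M))*(4 + M) = (5 + 2*M)*(4 + M) = (4 + M)*(5 + 2*M))
u(m) = -6*m (u(m) = (6*m)*(-1) = -6*m)
(o(-6)*(-34))*u(5) - 45300 = ((20 + 2*(-6)² + 13*(-6))*(-34))*(-6*5) - 45300 = ((20 + 2*36 - 78)*(-34))*(-30) - 45300 = ((20 + 72 - 78)*(-34))*(-30) - 45300 = (14*(-34))*(-30) - 45300 = -476*(-30) - 45300 = 14280 - 45300 = -31020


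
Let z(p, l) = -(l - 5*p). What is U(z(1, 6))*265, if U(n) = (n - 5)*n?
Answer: 1590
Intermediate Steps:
z(p, l) = -l + 5*p
U(n) = n*(-5 + n) (U(n) = (-5 + n)*n = n*(-5 + n))
U(z(1, 6))*265 = ((-1*6 + 5*1)*(-5 + (-1*6 + 5*1)))*265 = ((-6 + 5)*(-5 + (-6 + 5)))*265 = -(-5 - 1)*265 = -1*(-6)*265 = 6*265 = 1590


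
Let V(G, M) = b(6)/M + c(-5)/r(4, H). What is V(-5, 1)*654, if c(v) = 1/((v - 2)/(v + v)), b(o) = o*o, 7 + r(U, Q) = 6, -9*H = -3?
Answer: 158268/7 ≈ 22610.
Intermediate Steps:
H = ⅓ (H = -⅑*(-3) = ⅓ ≈ 0.33333)
r(U, Q) = -1 (r(U, Q) = -7 + 6 = -1)
b(o) = o²
c(v) = 2*v/(-2 + v) (c(v) = 1/((-2 + v)/((2*v))) = 1/((-2 + v)*(1/(2*v))) = 1/((-2 + v)/(2*v)) = 2*v/(-2 + v))
V(G, M) = -10/7 + 36/M (V(G, M) = 6²/M + (2*(-5)/(-2 - 5))/(-1) = 36/M + (2*(-5)/(-7))*(-1) = 36/M + (2*(-5)*(-⅐))*(-1) = 36/M + (10/7)*(-1) = 36/M - 10/7 = -10/7 + 36/M)
V(-5, 1)*654 = (-10/7 + 36/1)*654 = (-10/7 + 36*1)*654 = (-10/7 + 36)*654 = (242/7)*654 = 158268/7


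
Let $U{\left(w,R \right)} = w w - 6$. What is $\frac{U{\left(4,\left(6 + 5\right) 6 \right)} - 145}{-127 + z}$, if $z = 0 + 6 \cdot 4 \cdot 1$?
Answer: $\frac{135}{103} \approx 1.3107$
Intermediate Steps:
$z = 24$ ($z = 0 + 6 \cdot 4 = 0 + 24 = 24$)
$U{\left(w,R \right)} = -6 + w^{2}$ ($U{\left(w,R \right)} = w^{2} - 6 = -6 + w^{2}$)
$\frac{U{\left(4,\left(6 + 5\right) 6 \right)} - 145}{-127 + z} = \frac{\left(-6 + 4^{2}\right) - 145}{-127 + 24} = \frac{\left(-6 + 16\right) - 145}{-103} = \left(10 - 145\right) \left(- \frac{1}{103}\right) = \left(-135\right) \left(- \frac{1}{103}\right) = \frac{135}{103}$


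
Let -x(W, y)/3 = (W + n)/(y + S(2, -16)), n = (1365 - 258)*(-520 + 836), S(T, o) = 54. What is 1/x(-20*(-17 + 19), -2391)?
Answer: 779/349772 ≈ 0.0022272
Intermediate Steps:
n = 349812 (n = 1107*316 = 349812)
x(W, y) = -3*(349812 + W)/(54 + y) (x(W, y) = -3*(W + 349812)/(y + 54) = -3*(349812 + W)/(54 + y))
1/x(-20*(-17 + 19), -2391) = 1/(3*(-349812 - (-20)*(-17 + 19))/(54 - 2391)) = 1/(3*(-349812 - (-20)*2)/(-2337)) = 1/(3*(-1/2337)*(-349812 - 1*(-40))) = 1/(3*(-1/2337)*(-349812 + 40)) = 1/(3*(-1/2337)*(-349772)) = 1/(349772/779) = 779/349772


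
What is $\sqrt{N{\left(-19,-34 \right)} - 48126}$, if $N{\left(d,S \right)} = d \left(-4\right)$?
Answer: $155 i \sqrt{2} \approx 219.2 i$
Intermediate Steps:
$N{\left(d,S \right)} = - 4 d$
$\sqrt{N{\left(-19,-34 \right)} - 48126} = \sqrt{\left(-4\right) \left(-19\right) - 48126} = \sqrt{76 - 48126} = \sqrt{-48050} = 155 i \sqrt{2}$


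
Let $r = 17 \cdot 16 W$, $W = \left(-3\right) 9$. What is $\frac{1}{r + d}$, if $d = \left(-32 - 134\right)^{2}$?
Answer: $\frac{1}{20212} \approx 4.9476 \cdot 10^{-5}$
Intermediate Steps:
$W = -27$
$d = 27556$ ($d = \left(-166\right)^{2} = 27556$)
$r = -7344$ ($r = 17 \cdot 16 \left(-27\right) = 272 \left(-27\right) = -7344$)
$\frac{1}{r + d} = \frac{1}{-7344 + 27556} = \frac{1}{20212}$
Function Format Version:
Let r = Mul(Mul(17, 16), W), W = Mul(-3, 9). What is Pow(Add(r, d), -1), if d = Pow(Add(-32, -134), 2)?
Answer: Rational(1, 20212) ≈ 4.9476e-5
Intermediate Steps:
W = -27
d = 27556 (d = Pow(-166, 2) = 27556)
r = -7344 (r = Mul(Mul(17, 16), -27) = Mul(272, -27) = -7344)
Pow(Add(r, d), -1) = Pow(Add(-7344, 27556), -1) = Pow(20212, -1) = Rational(1, 20212)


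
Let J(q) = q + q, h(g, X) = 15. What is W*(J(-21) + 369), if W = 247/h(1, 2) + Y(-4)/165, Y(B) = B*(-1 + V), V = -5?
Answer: 298769/55 ≈ 5432.2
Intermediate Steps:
J(q) = 2*q
Y(B) = -6*B (Y(B) = B*(-1 - 5) = B*(-6) = -6*B)
W = 2741/165 (W = 247/15 - 6*(-4)/165 = 247*(1/15) + 24*(1/165) = 247/15 + 8/55 = 2741/165 ≈ 16.612)
W*(J(-21) + 369) = 2741*(2*(-21) + 369)/165 = 2741*(-42 + 369)/165 = (2741/165)*327 = 298769/55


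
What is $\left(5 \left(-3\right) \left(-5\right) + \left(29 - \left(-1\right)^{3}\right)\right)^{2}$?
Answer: $11025$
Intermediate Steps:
$\left(5 \left(-3\right) \left(-5\right) + \left(29 - \left(-1\right)^{3}\right)\right)^{2} = \left(\left(-15\right) \left(-5\right) + \left(29 - -1\right)\right)^{2} = \left(75 + \left(29 + 1\right)\right)^{2} = \left(75 + 30\right)^{2} = 105^{2} = 11025$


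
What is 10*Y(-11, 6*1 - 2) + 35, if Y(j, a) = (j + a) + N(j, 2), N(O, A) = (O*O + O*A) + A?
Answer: 975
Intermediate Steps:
N(O, A) = A + O**2 + A*O (N(O, A) = (O**2 + A*O) + A = A + O**2 + A*O)
Y(j, a) = 2 + a + j**2 + 3*j (Y(j, a) = (j + a) + (2 + j**2 + 2*j) = (a + j) + (2 + j**2 + 2*j) = 2 + a + j**2 + 3*j)
10*Y(-11, 6*1 - 2) + 35 = 10*(2 + (6*1 - 2) + (-11)**2 + 3*(-11)) + 35 = 10*(2 + (6 - 2) + 121 - 33) + 35 = 10*(2 + 4 + 121 - 33) + 35 = 10*94 + 35 = 940 + 35 = 975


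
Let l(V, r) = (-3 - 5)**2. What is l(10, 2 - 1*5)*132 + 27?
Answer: 8475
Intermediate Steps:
l(V, r) = 64 (l(V, r) = (-8)**2 = 64)
l(10, 2 - 1*5)*132 + 27 = 64*132 + 27 = 8448 + 27 = 8475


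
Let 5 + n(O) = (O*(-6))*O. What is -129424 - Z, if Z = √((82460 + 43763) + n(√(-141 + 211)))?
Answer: -129424 - √125798 ≈ -1.2978e+5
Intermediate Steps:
n(O) = -5 - 6*O² (n(O) = -5 + (O*(-6))*O = -5 + (-6*O)*O = -5 - 6*O²)
Z = √125798 (Z = √((82460 + 43763) + (-5 - 6*(√(-141 + 211))²)) = √(126223 + (-5 - 6*(√70)²)) = √(126223 + (-5 - 6*70)) = √(126223 + (-5 - 420)) = √(126223 - 425) = √125798 ≈ 354.68)
-129424 - Z = -129424 - √125798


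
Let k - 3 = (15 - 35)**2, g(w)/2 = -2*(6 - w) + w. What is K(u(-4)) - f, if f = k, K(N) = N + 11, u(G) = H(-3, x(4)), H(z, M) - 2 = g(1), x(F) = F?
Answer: -408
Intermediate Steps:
g(w) = -24 + 6*w (g(w) = 2*(-2*(6 - w) + w) = 2*((-12 + 2*w) + w) = 2*(-12 + 3*w) = -24 + 6*w)
H(z, M) = -16 (H(z, M) = 2 + (-24 + 6*1) = 2 + (-24 + 6) = 2 - 18 = -16)
k = 403 (k = 3 + (15 - 35)**2 = 3 + (-20)**2 = 3 + 400 = 403)
u(G) = -16
K(N) = 11 + N
f = 403
K(u(-4)) - f = (11 - 16) - 1*403 = -5 - 403 = -408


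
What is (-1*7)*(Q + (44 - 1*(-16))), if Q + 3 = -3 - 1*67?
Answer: 91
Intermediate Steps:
Q = -73 (Q = -3 + (-3 - 1*67) = -3 + (-3 - 67) = -3 - 70 = -73)
(-1*7)*(Q + (44 - 1*(-16))) = (-1*7)*(-73 + (44 - 1*(-16))) = -7*(-73 + (44 + 16)) = -7*(-73 + 60) = -7*(-13) = 91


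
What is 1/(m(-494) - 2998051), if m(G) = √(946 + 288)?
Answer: -2998051/8988309797367 - √1234/8988309797367 ≈ -3.3355e-7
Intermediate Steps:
m(G) = √1234
1/(m(-494) - 2998051) = 1/(√1234 - 2998051) = 1/(-2998051 + √1234)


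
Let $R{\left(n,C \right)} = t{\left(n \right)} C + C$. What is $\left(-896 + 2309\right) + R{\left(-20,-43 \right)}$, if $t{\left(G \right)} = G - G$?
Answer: $1370$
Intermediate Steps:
$t{\left(G \right)} = 0$
$R{\left(n,C \right)} = C$ ($R{\left(n,C \right)} = 0 C + C = 0 + C = C$)
$\left(-896 + 2309\right) + R{\left(-20,-43 \right)} = \left(-896 + 2309\right) - 43 = 1413 - 43 = 1370$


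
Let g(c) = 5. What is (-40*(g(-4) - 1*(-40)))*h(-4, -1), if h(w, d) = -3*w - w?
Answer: -28800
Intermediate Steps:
h(w, d) = -4*w
(-40*(g(-4) - 1*(-40)))*h(-4, -1) = (-40*(5 - 1*(-40)))*(-4*(-4)) = -40*(5 + 40)*16 = -40*45*16 = -1800*16 = -28800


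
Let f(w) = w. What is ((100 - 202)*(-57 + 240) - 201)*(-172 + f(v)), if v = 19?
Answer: 2886651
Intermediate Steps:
((100 - 202)*(-57 + 240) - 201)*(-172 + f(v)) = ((100 - 202)*(-57 + 240) - 201)*(-172 + 19) = (-102*183 - 201)*(-153) = (-18666 - 201)*(-153) = -18867*(-153) = 2886651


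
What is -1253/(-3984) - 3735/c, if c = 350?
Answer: -1444169/139440 ≈ -10.357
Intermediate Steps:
-1253/(-3984) - 3735/c = -1253/(-3984) - 3735/350 = -1253*(-1/3984) - 3735*1/350 = 1253/3984 - 747/70 = -1444169/139440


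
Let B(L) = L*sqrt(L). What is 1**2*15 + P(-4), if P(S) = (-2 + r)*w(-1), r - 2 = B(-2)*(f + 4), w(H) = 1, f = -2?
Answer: 15 - 4*I*sqrt(2) ≈ 15.0 - 5.6569*I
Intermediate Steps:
B(L) = L**(3/2)
r = 2 - 4*I*sqrt(2) (r = 2 + (-2)**(3/2)*(-2 + 4) = 2 - 2*I*sqrt(2)*2 = 2 - 4*I*sqrt(2) ≈ 2.0 - 5.6569*I)
P(S) = -4*I*sqrt(2) (P(S) = (-2 + (2 - 4*I*sqrt(2)))*1 = -4*I*sqrt(2)*1 = -4*I*sqrt(2))
1**2*15 + P(-4) = 1**2*15 - 4*I*sqrt(2) = 1*15 - 4*I*sqrt(2) = 15 - 4*I*sqrt(2)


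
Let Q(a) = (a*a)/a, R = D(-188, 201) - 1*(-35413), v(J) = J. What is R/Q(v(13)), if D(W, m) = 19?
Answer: 35432/13 ≈ 2725.5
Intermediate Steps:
R = 35432 (R = 19 - 1*(-35413) = 19 + 35413 = 35432)
Q(a) = a (Q(a) = a²/a = a)
R/Q(v(13)) = 35432/13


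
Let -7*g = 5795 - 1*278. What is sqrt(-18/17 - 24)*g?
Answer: -5517*I*sqrt(7242)/119 ≈ -3945.3*I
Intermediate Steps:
g = -5517/7 (g = -(5795 - 1*278)/7 = -(5795 - 278)/7 = -1/7*5517 = -5517/7 ≈ -788.14)
sqrt(-18/17 - 24)*g = sqrt(-18/17 - 24)*(-5517/7) = sqrt(-426/17)*(-5517/7) = (I*sqrt(7242)/17)*(-5517/7) = -5517*I*sqrt(7242)/119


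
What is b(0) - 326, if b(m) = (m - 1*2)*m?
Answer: -326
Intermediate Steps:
b(m) = m*(-2 + m) (b(m) = (m - 2)*m = (-2 + m)*m = m*(-2 + m))
b(0) - 326 = 0*(-2 + 0) - 326 = 0*(-2) - 326 = 0 - 326 = -326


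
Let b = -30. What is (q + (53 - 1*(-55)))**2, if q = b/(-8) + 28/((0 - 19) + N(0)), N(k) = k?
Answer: 70241161/5776 ≈ 12161.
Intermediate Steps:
q = 173/76 (q = -30/(-8) + 28/((0 - 19) + 0) = -30*(-1/8) + 28/(-19 + 0) = 15/4 + 28/(-19) = 15/4 + 28*(-1/19) = 15/4 - 28/19 = 173/76 ≈ 2.2763)
(q + (53 - 1*(-55)))**2 = (173/76 + (53 - 1*(-55)))**2 = (173/76 + (53 + 55))**2 = (173/76 + 108)**2 = (8381/76)**2 = 70241161/5776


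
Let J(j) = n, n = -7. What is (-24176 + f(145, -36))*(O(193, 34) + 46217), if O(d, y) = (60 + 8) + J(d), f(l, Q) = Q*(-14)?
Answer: -1095492816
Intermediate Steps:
J(j) = -7
f(l, Q) = -14*Q
O(d, y) = 61 (O(d, y) = (60 + 8) - 7 = 68 - 7 = 61)
(-24176 + f(145, -36))*(O(193, 34) + 46217) = (-24176 - 14*(-36))*(61 + 46217) = (-24176 + 504)*46278 = -23672*46278 = -1095492816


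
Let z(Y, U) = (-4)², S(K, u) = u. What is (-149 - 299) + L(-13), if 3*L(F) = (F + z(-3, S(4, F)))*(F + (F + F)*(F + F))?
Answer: 215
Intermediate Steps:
z(Y, U) = 16
L(F) = (16 + F)*(F + 4*F²)/3 (L(F) = ((F + 16)*(F + (F + F)*(F + F)))/3 = ((16 + F)*(F + (2*F)*(2*F)))/3 = ((16 + F)*(F + 4*F²))/3 = (16 + F)*(F + 4*F²)/3)
(-149 - 299) + L(-13) = (-149 - 299) + (⅓)*(-13)*(16 + 4*(-13)² + 65*(-13)) = -448 + (⅓)*(-13)*(16 + 4*169 - 845) = -448 + (⅓)*(-13)*(16 + 676 - 845) = -448 + (⅓)*(-13)*(-153) = -448 + 663 = 215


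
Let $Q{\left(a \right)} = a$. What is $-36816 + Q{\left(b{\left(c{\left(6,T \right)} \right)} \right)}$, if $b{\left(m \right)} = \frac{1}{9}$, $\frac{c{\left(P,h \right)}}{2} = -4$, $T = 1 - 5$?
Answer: $- \frac{331343}{9} \approx -36816.0$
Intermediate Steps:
$T = -4$ ($T = 1 - 5 = -4$)
$c{\left(P,h \right)} = -8$ ($c{\left(P,h \right)} = 2 \left(-4\right) = -8$)
$b{\left(m \right)} = \frac{1}{9}$
$-36816 + Q{\left(b{\left(c{\left(6,T \right)} \right)} \right)} = -36816 + \frac{1}{9} = - \frac{331343}{9}$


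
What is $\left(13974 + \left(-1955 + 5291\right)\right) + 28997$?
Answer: $46307$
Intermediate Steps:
$\left(13974 + \left(-1955 + 5291\right)\right) + 28997 = \left(13974 + 3336\right) + 28997 = 17310 + 28997 = 46307$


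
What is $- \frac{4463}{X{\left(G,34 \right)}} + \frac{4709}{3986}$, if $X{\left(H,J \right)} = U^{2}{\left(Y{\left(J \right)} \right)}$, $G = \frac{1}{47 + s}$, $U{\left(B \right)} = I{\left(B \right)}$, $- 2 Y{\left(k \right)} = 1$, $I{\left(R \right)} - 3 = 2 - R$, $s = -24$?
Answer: $- \frac{70588283}{482306} \approx -146.36$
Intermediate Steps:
$I{\left(R \right)} = 5 - R$ ($I{\left(R \right)} = 3 - \left(-2 + R\right) = 5 - R$)
$Y{\left(k \right)} = - \frac{1}{2}$ ($Y{\left(k \right)} = \left(- \frac{1}{2}\right) 1 = - \frac{1}{2}$)
$U{\left(B \right)} = 5 - B$
$G = \frac{1}{23}$ ($G = \frac{1}{47 - 24} = \frac{1}{23} \approx 0.043478$)
$X{\left(H,J \right)} = \frac{121}{4}$ ($X{\left(H,J \right)} = \left(5 - - \frac{1}{2}\right)^{2} = \left(5 + \frac{1}{2}\right)^{2} = \left(\frac{11}{2}\right)^{2} = \frac{121}{4}$)
$- \frac{4463}{X{\left(G,34 \right)}} + \frac{4709}{3986} = - \frac{4463}{\frac{121}{4}} + \frac{4709}{3986} = \left(-4463\right) \frac{4}{121} + 4709 \cdot \frac{1}{3986} = - \frac{17852}{121} + \frac{4709}{3986} = - \frac{70588283}{482306}$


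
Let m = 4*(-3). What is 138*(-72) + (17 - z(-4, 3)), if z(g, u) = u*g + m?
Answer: -9895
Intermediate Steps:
m = -12
z(g, u) = -12 + g*u (z(g, u) = u*g - 12 = g*u - 12 = -12 + g*u)
138*(-72) + (17 - z(-4, 3)) = 138*(-72) + (17 - (-12 - 4*3)) = -9936 + (17 - (-12 - 12)) = -9936 + (17 - 1*(-24)) = -9936 + (17 + 24) = -9936 + 41 = -9895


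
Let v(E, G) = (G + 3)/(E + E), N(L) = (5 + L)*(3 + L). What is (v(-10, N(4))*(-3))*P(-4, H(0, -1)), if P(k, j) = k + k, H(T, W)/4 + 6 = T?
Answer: -396/5 ≈ -79.200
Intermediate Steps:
H(T, W) = -24 + 4*T
N(L) = (3 + L)*(5 + L)
P(k, j) = 2*k
v(E, G) = (3 + G)/(2*E) (v(E, G) = (3 + G)/((2*E)) = (3 + G)*(1/(2*E)) = (3 + G)/(2*E))
(v(-10, N(4))*(-3))*P(-4, H(0, -1)) = (((½)*(3 + (15 + 4² + 8*4))/(-10))*(-3))*(2*(-4)) = (((½)*(-⅒)*(3 + (15 + 16 + 32)))*(-3))*(-8) = (((½)*(-⅒)*(3 + 63))*(-3))*(-8) = (((½)*(-⅒)*66)*(-3))*(-8) = -33/10*(-3)*(-8) = (99/10)*(-8) = -396/5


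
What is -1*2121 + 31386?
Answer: 29265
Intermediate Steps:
-1*2121 + 31386 = -2121 + 31386 = 29265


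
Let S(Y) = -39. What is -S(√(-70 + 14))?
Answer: 39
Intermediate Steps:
-S(√(-70 + 14)) = -1*(-39) = 39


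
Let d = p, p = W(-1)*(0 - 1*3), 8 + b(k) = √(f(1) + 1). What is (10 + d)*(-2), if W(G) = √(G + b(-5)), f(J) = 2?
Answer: -20 + 6*I*√(9 - √3) ≈ -20.0 + 16.175*I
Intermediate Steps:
b(k) = -8 + √3 (b(k) = -8 + √(2 + 1) = -8 + √3)
W(G) = √(-8 + G + √3) (W(G) = √(G + (-8 + √3)) = √(-8 + G + √3))
p = -3*√(-9 + √3) (p = √(-8 - 1 + √3)*(0 - 1*3) = √(-9 + √3)*(0 - 3) = √(-9 + √3)*(-3) = -3*√(-9 + √3) ≈ -8.0877*I)
d = -3*I*√(9 - √3) ≈ -8.0877*I
(10 + d)*(-2) = (10 - 3*I*√(9 - √3))*(-2) = -20 + 6*I*√(9 - √3)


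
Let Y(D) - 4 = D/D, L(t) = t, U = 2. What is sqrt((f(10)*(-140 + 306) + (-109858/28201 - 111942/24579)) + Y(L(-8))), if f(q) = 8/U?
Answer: sqrt(3918123966346949393)/77016931 ≈ 25.701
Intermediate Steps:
f(q) = 4 (f(q) = 8/2 = 8*(1/2) = 4)
Y(D) = 5 (Y(D) = 4 + D/D = 4 + 1 = 5)
sqrt((f(10)*(-140 + 306) + (-109858/28201 - 111942/24579)) + Y(L(-8))) = sqrt((4*(-140 + 306) + (-109858/28201 - 111942/24579)) + 5) = sqrt((4*166 + (-109858*1/28201 - 111942*1/24579)) + 5) = sqrt((664 + (-109858/28201 - 12438/2731)) + 5) = sqrt((664 - 650786236/77016931) + 5) = sqrt(50488455948/77016931 + 5) = sqrt(50873540603/77016931) = sqrt(3918123966346949393)/77016931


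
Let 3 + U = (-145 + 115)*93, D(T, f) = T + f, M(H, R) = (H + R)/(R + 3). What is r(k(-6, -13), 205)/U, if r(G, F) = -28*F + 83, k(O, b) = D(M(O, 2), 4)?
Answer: 5657/2793 ≈ 2.0254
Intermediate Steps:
M(H, R) = (H + R)/(3 + R)
k(O, b) = 22/5 + O/5 (k(O, b) = (O + 2)/(3 + 2) + 4 = (2 + O)/5 + 4 = (⅖ + O/5) + 4 = 22/5 + O/5)
r(G, F) = 83 - 28*F
U = -2793 (U = -3 + (-145 + 115)*93 = -3 - 30*93 = -3 - 2790 = -2793)
r(k(-6, -13), 205)/U = (83 - 28*205)/(-2793) = (83 - 5740)*(-1/2793) = -5657*(-1/2793) = 5657/2793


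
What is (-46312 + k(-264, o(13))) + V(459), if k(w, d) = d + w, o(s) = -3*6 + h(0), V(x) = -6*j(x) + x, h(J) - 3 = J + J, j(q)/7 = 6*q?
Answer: -161800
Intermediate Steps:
j(q) = 42*q (j(q) = 7*(6*q) = 42*q)
h(J) = 3 + 2*J (h(J) = 3 + (J + J) = 3 + 2*J)
V(x) = -251*x (V(x) = -252*x + x = -251*x)
o(s) = -15 (o(s) = -3*6 + (3 + 2*0) = -18 + (3 + 0) = -18 + 3 = -15)
(-46312 + k(-264, o(13))) + V(459) = (-46312 + (-15 - 264)) - 251*459 = (-46312 - 279) - 115209 = -46591 - 115209 = -161800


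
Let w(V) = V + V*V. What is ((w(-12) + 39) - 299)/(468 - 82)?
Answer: -64/193 ≈ -0.33161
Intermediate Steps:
w(V) = V + V²
((w(-12) + 39) - 299)/(468 - 82) = ((-12*(1 - 12) + 39) - 299)/(468 - 82) = ((-12*(-11) + 39) - 299)/386 = ((132 + 39) - 299)*(1/386) = (171 - 299)*(1/386) = -128*1/386 = -64/193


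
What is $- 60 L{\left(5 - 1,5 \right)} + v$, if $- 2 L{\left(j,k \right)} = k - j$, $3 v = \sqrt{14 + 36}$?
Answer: $30 + \frac{5 \sqrt{2}}{3} \approx 32.357$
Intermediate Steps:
$v = \frac{5 \sqrt{2}}{3}$ ($v = \frac{\sqrt{14 + 36}}{3} = \frac{\sqrt{50}}{3} = \frac{5 \sqrt{2}}{3} \approx 2.357$)
$L{\left(j,k \right)} = \frac{j}{2} - \frac{k}{2}$ ($L{\left(j,k \right)} = - \frac{k - j}{2} = \frac{j}{2} - \frac{k}{2}$)
$- 60 L{\left(5 - 1,5 \right)} + v = - 60 \left(\frac{5 - 1}{2} - \frac{5}{2}\right) + \frac{5 \sqrt{2}}{3} = - 60 \left(\frac{1}{2} \cdot 4 - \frac{5}{2}\right) + \frac{5 \sqrt{2}}{3} = - 60 \left(2 - \frac{5}{2}\right) + \frac{5 \sqrt{2}}{3} = \left(-60\right) \left(- \frac{1}{2}\right) + \frac{5 \sqrt{2}}{3} = 30 + \frac{5 \sqrt{2}}{3}$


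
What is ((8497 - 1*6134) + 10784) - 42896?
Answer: -29749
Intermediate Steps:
((8497 - 1*6134) + 10784) - 42896 = ((8497 - 6134) + 10784) - 42896 = (2363 + 10784) - 42896 = 13147 - 42896 = -29749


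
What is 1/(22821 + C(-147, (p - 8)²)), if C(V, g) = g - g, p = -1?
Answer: 1/22821 ≈ 4.3819e-5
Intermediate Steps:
C(V, g) = 0
1/(22821 + C(-147, (p - 8)²)) = 1/(22821 + 0) = 1/22821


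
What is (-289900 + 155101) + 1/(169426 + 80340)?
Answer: -33668207033/249766 ≈ -1.3480e+5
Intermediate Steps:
(-289900 + 155101) + 1/(169426 + 80340) = -134799 + 1/249766 = -33668207033/249766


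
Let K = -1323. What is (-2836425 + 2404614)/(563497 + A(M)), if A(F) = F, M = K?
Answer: -431811/562174 ≈ -0.76811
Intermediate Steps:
M = -1323
(-2836425 + 2404614)/(563497 + A(M)) = (-2836425 + 2404614)/(563497 - 1323) = -431811/562174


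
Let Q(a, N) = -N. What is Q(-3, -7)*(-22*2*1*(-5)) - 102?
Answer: 1438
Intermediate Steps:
Q(-3, -7)*(-22*2*1*(-5)) - 102 = (-1*(-7))*(-22*2*1*(-5)) - 102 = 7*(-44*(-5)) - 102 = 7*(-22*(-10)) - 102 = 7*220 - 102 = 1540 - 102 = 1438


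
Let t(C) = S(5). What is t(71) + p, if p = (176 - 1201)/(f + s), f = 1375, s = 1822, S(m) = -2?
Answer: -7419/3197 ≈ -2.3206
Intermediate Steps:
t(C) = -2
p = -1025/3197 (p = (176 - 1201)/(1375 + 1822) = -1025/3197 ≈ -0.32061)
t(71) + p = -2 - 1025/3197 = -7419/3197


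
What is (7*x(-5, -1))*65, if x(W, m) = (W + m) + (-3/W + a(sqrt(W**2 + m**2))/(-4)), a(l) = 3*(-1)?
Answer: -8463/4 ≈ -2115.8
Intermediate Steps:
a(l) = -3
x(W, m) = 3/4 + W + m - 3/W (x(W, m) = (W + m) + (-3/W - 3/(-4)) = (W + m) + (-3/W - 3*(-1/4)) = (W + m) + (-3/W + 3/4) = (W + m) + (3/4 - 3/W) = 3/4 + W + m - 3/W)
(7*x(-5, -1))*65 = (7*(3/4 - 5 - 1 - 3/(-5)))*65 = (7*(3/4 - 5 - 1 - 3*(-1/5)))*65 = (7*(3/4 - 5 - 1 + 3/5))*65 = (7*(-93/20))*65 = -651/20*65 = -8463/4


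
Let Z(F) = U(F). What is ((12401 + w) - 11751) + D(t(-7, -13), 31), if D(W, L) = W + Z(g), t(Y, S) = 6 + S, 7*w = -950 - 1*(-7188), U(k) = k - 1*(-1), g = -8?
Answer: 10690/7 ≈ 1527.1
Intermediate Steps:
U(k) = 1 + k (U(k) = k + 1 = 1 + k)
Z(F) = 1 + F
w = 6238/7 (w = (-950 - 1*(-7188))/7 = (-950 + 7188)/7 = (⅐)*6238 = 6238/7 ≈ 891.14)
D(W, L) = -7 + W (D(W, L) = W + (1 - 8) = W - 7 = -7 + W)
((12401 + w) - 11751) + D(t(-7, -13), 31) = ((12401 + 6238/7) - 11751) + (-7 + (6 - 13)) = (93045/7 - 11751) + (-7 - 7) = 10788/7 - 14 = 10690/7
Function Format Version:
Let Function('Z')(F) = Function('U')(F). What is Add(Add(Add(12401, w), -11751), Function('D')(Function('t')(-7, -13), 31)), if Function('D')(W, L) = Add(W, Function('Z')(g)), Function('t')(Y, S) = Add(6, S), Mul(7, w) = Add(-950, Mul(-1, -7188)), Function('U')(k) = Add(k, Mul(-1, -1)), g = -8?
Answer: Rational(10690, 7) ≈ 1527.1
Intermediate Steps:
Function('U')(k) = Add(1, k) (Function('U')(k) = Add(k, 1) = Add(1, k))
Function('Z')(F) = Add(1, F)
w = Rational(6238, 7) (w = Mul(Rational(1, 7), Add(-950, Mul(-1, -7188))) = Mul(Rational(1, 7), Add(-950, 7188)) = Mul(Rational(1, 7), 6238) = Rational(6238, 7) ≈ 891.14)
Function('D')(W, L) = Add(-7, W) (Function('D')(W, L) = Add(W, Add(1, -8)) = Add(W, -7) = Add(-7, W))
Add(Add(Add(12401, w), -11751), Function('D')(Function('t')(-7, -13), 31)) = Add(Add(Add(12401, Rational(6238, 7)), -11751), Add(-7, Add(6, -13))) = Add(Add(Rational(93045, 7), -11751), Add(-7, -7)) = Add(Rational(10788, 7), -14) = Rational(10690, 7)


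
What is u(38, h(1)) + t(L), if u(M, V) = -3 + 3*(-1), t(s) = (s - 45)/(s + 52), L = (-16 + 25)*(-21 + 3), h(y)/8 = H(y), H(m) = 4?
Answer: -453/110 ≈ -4.1182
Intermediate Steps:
h(y) = 32 (h(y) = 8*4 = 32)
L = -162 (L = 9*(-18) = -162)
t(s) = (-45 + s)/(52 + s)
u(M, V) = -6 (u(M, V) = -3 - 3 = -6)
u(38, h(1)) + t(L) = -6 + (-45 - 162)/(52 - 162) = -6 - 207/(-110) = -6 - 1/110*(-207) = -6 + 207/110 = -453/110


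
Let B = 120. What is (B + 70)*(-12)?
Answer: -2280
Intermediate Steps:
(B + 70)*(-12) = (120 + 70)*(-12) = 190*(-12) = -2280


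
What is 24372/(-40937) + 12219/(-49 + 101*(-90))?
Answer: -55611147/28778711 ≈ -1.9324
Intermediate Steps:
24372/(-40937) + 12219/(-49 + 101*(-90)) = 24372*(-1/40937) + 12219/(-49 - 9090) = -24372/40937 + 12219/(-9139) = -24372/40937 + 12219*(-1/9139) = -24372/40937 - 12219/9139 = -55611147/28778711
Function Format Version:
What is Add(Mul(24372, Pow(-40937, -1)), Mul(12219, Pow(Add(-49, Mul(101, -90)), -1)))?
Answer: Rational(-55611147, 28778711) ≈ -1.9324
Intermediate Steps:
Add(Mul(24372, Pow(-40937, -1)), Mul(12219, Pow(Add(-49, Mul(101, -90)), -1))) = Add(Mul(24372, Rational(-1, 40937)), Mul(12219, Pow(Add(-49, -9090), -1))) = Add(Rational(-24372, 40937), Mul(12219, Pow(-9139, -1))) = Add(Rational(-24372, 40937), Mul(12219, Rational(-1, 9139))) = Add(Rational(-24372, 40937), Rational(-12219, 9139)) = Rational(-55611147, 28778711)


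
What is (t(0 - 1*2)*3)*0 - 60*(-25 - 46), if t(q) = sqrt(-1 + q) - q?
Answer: 4260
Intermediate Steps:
(t(0 - 1*2)*3)*0 - 60*(-25 - 46) = ((sqrt(-1 + (0 - 1*2)) - (0 - 1*2))*3)*0 - 60*(-25 - 46) = ((sqrt(-1 + (0 - 2)) - (0 - 2))*3)*0 - 60*(-71) = ((sqrt(-1 - 2) - 1*(-2))*3)*0 + 4260 = ((sqrt(-3) + 2)*3)*0 + 4260 = ((I*sqrt(3) + 2)*3)*0 + 4260 = ((2 + I*sqrt(3))*3)*0 + 4260 = (6 + 3*I*sqrt(3))*0 + 4260 = 0 + 4260 = 4260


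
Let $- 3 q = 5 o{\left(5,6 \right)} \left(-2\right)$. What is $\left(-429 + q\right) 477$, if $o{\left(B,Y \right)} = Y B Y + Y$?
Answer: $91107$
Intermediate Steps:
$o{\left(B,Y \right)} = Y + B Y^{2}$ ($o{\left(B,Y \right)} = B Y Y + Y = B Y^{2} + Y = Y + B Y^{2}$)
$q = 620$ ($q = - \frac{5 \cdot 6 \left(1 + 5 \cdot 6\right) \left(-2\right)}{3} = - \frac{5 \cdot 6 \left(1 + 30\right) \left(-2\right)}{3} = - \frac{5 \cdot 6 \cdot 31 \left(-2\right)}{3} = - \frac{5 \cdot 186 \left(-2\right)}{3} = - \frac{930 \left(-2\right)}{3} = \left(- \frac{1}{3}\right) \left(-1860\right) = 620$)
$\left(-429 + q\right) 477 = \left(-429 + 620\right) 477 = 191 \cdot 477 = 91107$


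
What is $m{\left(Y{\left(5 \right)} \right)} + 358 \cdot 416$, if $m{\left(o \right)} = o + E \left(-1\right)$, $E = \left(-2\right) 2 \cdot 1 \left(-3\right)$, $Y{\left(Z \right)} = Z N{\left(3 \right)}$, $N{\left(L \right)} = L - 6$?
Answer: $148901$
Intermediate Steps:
$N{\left(L \right)} = -6 + L$ ($N{\left(L \right)} = L - 6 = -6 + L$)
$Y{\left(Z \right)} = - 3 Z$ ($Y{\left(Z \right)} = Z \left(-6 + 3\right) = Z \left(-3\right) = - 3 Z$)
$E = 12$ ($E = \left(-4\right) \left(-3\right) = 12$)
$m{\left(o \right)} = -12 + o$ ($m{\left(o \right)} = o + 12 \left(-1\right) = o - 12 = -12 + o$)
$m{\left(Y{\left(5 \right)} \right)} + 358 \cdot 416 = \left(-12 - 15\right) + 358 \cdot 416 = \left(-12 - 15\right) + 148928 = -27 + 148928 = 148901$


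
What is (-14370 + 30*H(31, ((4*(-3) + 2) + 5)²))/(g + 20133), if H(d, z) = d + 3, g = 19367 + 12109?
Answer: -4450/17203 ≈ -0.25868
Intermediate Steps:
g = 31476
H(d, z) = 3 + d
(-14370 + 30*H(31, ((4*(-3) + 2) + 5)²))/(g + 20133) = (-14370 + 30*(3 + 31))/(31476 + 20133) = (-14370 + 30*34)/51609 = (-14370 + 1020)*(1/51609) = -13350*1/51609 = -4450/17203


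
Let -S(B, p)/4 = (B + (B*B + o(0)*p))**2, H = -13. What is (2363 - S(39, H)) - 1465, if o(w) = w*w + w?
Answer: 9735298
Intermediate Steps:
o(w) = w + w**2 (o(w) = w**2 + w = w + w**2)
S(B, p) = -4*(B + B**2)**2 (S(B, p) = -4*(B + (B*B + (0*(1 + 0))*p))**2 = -4*(B + (B**2 + (0*1)*p))**2 = -4*(B + (B**2 + 0*p))**2 = -4*(B + (B**2 + 0))**2 = -4*(B + B**2)**2)
(2363 - S(39, H)) - 1465 = (2363 - (-4)*39**2*(1 + 39)**2) - 1465 = (2363 - (-4)*1521*40**2) - 1465 = (2363 - (-4)*1521*1600) - 1465 = (2363 - 1*(-9734400)) - 1465 = (2363 + 9734400) - 1465 = 9736763 - 1465 = 9735298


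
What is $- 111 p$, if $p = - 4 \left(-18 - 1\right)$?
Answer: $-8436$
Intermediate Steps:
$p = 76$ ($p = \left(-4\right) \left(-19\right) = 76$)
$- 111 p = \left(-111\right) 76 = -8436$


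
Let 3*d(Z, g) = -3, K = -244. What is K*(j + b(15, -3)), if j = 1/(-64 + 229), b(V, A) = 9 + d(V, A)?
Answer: -322324/165 ≈ -1953.5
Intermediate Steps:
d(Z, g) = -1 (d(Z, g) = (1/3)*(-3) = -1)
b(V, A) = 8 (b(V, A) = 9 - 1 = 8)
j = 1/165 ≈ 0.0060606
K*(j + b(15, -3)) = -244*(1/165 + 8) = -244*1321/165 = -322324/165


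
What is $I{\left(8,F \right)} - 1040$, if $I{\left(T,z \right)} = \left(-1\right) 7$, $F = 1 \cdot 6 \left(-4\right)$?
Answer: $-1047$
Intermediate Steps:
$F = -24$ ($F = 6 \left(-4\right) = -24$)
$I{\left(T,z \right)} = -7$
$I{\left(8,F \right)} - 1040 = -7 - 1040 = -1047$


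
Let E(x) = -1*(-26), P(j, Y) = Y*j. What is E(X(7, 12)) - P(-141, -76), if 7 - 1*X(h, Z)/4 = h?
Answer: -10690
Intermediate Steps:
X(h, Z) = 28 - 4*h
E(x) = 26
E(X(7, 12)) - P(-141, -76) = 26 - (-76)*(-141) = 26 - 1*10716 = 26 - 10716 = -10690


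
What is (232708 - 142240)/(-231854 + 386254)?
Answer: 22617/38600 ≈ 0.58593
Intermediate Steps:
(232708 - 142240)/(-231854 + 386254) = 90468/154400 = 90468*(1/154400) = 22617/38600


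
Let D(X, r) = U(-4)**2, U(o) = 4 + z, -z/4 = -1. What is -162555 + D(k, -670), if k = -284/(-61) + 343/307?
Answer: -162491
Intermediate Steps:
z = 4 (z = -4*(-1) = 4)
U(o) = 8 (U(o) = 4 + 4 = 8)
k = 108111/18727 (k = -284*(-1/61) + 343*(1/307) = 284/61 + 343/307 = 108111/18727 ≈ 5.7730)
D(X, r) = 64 (D(X, r) = 8**2 = 64)
-162555 + D(k, -670) = -162555 + 64 = -162491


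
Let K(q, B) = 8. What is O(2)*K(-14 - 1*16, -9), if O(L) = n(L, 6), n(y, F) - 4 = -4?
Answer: 0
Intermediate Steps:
n(y, F) = 0 (n(y, F) = 4 - 4 = 0)
O(L) = 0
O(2)*K(-14 - 1*16, -9) = 0*8 = 0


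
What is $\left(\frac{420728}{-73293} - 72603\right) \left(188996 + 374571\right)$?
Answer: $- \frac{272649226915979}{6663} \approx -4.092 \cdot 10^{10}$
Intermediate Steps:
$\left(\frac{420728}{-73293} - 72603\right) \left(188996 + 374571\right) = \left(420728 \left(- \frac{1}{73293}\right) - 72603\right) 563567 = \left(- \frac{38248}{6663} - 72603\right) 563567 = \left(- \frac{483792037}{6663}\right) 563567 = - \frac{272649226915979}{6663}$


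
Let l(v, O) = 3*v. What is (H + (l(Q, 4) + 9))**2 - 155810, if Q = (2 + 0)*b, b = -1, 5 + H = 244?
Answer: -97246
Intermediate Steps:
H = 239 (H = -5 + 244 = 239)
Q = -2 (Q = (2 + 0)*(-1) = 2*(-1) = -2)
(H + (l(Q, 4) + 9))**2 - 155810 = (239 + (3*(-2) + 9))**2 - 155810 = (239 + (-6 + 9))**2 - 155810 = (239 + 3)**2 - 155810 = 242**2 - 155810 = 58564 - 155810 = -97246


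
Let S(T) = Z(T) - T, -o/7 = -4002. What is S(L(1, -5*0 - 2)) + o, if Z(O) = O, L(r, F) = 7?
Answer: 28014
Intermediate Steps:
o = 28014 (o = -7*(-4002) = 28014)
S(T) = 0 (S(T) = T - T = 0)
S(L(1, -5*0 - 2)) + o = 0 + 28014 = 28014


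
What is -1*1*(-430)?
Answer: 430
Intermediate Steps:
-1*1*(-430) = -1*(-430) = 430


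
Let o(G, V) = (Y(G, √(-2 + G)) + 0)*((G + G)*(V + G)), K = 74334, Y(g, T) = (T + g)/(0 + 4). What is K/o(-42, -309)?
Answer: -953/4068 - 953*I*√11/85428 ≈ -0.23427 - 0.036999*I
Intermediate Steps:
Y(g, T) = T/4 + g/4 (Y(g, T) = (T + g)/4 = (T + g)*(¼) = T/4 + g/4)
o(G, V) = 2*G*(G + V)*(G/4 + √(-2 + G)/4) (o(G, V) = ((√(-2 + G)/4 + G/4) + 0)*((G + G)*(V + G)) = ((G/4 + √(-2 + G)/4) + 0)*((2*G)*(G + V)) = (G/4 + √(-2 + G)/4)*(2*G*(G + V)) = 2*G*(G + V)*(G/4 + √(-2 + G)/4))
K/o(-42, -309) = 74334/(((½)*(-42)*(-42 - 309)*(-42 + √(-2 - 42)))) = 74334/(((½)*(-42)*(-351)*(-42 + √(-44)))) = 74334/(((½)*(-42)*(-351)*(-42 + 2*I*√11))) = 74334/(-309582 + 14742*I*√11)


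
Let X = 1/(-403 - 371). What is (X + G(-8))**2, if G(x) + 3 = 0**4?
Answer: 5396329/599076 ≈ 9.0078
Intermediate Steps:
G(x) = -3 (G(x) = -3 + 0**4 = -3 + 0 = -3)
X = -1/774 (X = 1/(-774) = -1/774 ≈ -0.0012920)
(X + G(-8))**2 = (-1/774 - 3)**2 = (-2323/774)**2 = 5396329/599076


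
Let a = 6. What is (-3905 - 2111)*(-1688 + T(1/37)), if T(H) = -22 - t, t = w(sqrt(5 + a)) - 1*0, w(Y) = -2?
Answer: 10275328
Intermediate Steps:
t = -2 (t = -2 - 1*0 = -2 + 0 = -2)
T(H) = -20 (T(H) = -22 - 1*(-2) = -22 + 2 = -20)
(-3905 - 2111)*(-1688 + T(1/37)) = (-3905 - 2111)*(-1688 - 20) = -6016*(-1708) = 10275328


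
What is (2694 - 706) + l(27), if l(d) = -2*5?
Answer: 1978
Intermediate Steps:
l(d) = -10
(2694 - 706) + l(27) = (2694 - 706) - 10 = 1988 - 10 = 1978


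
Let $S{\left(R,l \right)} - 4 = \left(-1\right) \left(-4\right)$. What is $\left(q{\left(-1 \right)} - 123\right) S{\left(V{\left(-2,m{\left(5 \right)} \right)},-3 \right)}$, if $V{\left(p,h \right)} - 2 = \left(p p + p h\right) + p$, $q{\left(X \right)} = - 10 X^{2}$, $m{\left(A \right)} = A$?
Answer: $-1064$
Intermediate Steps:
$V{\left(p,h \right)} = 2 + p + p^{2} + h p$ ($V{\left(p,h \right)} = 2 + \left(\left(p p + p h\right) + p\right) = 2 + \left(\left(p^{2} + h p\right) + p\right) = 2 + \left(p + p^{2} + h p\right) = 2 + p + p^{2} + h p$)
$S{\left(R,l \right)} = 8$ ($S{\left(R,l \right)} = 4 - -4 = 4 + 4 = 8$)
$\left(q{\left(-1 \right)} - 123\right) S{\left(V{\left(-2,m{\left(5 \right)} \right)},-3 \right)} = \left(- 10 \left(-1\right)^{2} - 123\right) 8 = \left(\left(-10\right) 1 - 123\right) 8 = \left(-10 - 123\right) 8 = \left(-133\right) 8 = -1064$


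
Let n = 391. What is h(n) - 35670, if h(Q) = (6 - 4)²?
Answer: -35666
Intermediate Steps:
h(Q) = 4 (h(Q) = 2² = 4)
h(n) - 35670 = 4 - 35670 = -35666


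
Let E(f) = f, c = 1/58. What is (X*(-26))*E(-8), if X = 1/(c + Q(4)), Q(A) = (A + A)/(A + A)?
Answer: 12064/59 ≈ 204.47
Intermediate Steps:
Q(A) = 1 (Q(A) = (2*A)/((2*A)) = (2*A)*(1/(2*A)) = 1)
c = 1/58 ≈ 0.017241
X = 58/59 (X = 1/(1/58 + 1) = 1/(59/58) = 58/59 ≈ 0.98305)
(X*(-26))*E(-8) = ((58/59)*(-26))*(-8) = -1508/59*(-8) = 12064/59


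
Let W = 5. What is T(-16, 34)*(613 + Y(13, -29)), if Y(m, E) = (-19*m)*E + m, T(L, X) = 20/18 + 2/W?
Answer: 529652/45 ≈ 11770.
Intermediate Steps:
T(L, X) = 68/45 (T(L, X) = 20/18 + 2/5 = 20*(1/18) + 2*(⅕) = 10/9 + ⅖ = 68/45)
Y(m, E) = m - 19*E*m (Y(m, E) = -19*E*m + m = m - 19*E*m)
T(-16, 34)*(613 + Y(13, -29)) = 68*(613 + 13*(1 - 19*(-29)))/45 = 68*(613 + 13*(1 + 551))/45 = 68*(613 + 13*552)/45 = 68*(613 + 7176)/45 = (68/45)*7789 = 529652/45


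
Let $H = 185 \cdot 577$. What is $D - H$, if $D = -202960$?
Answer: $-309705$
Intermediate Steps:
$H = 106745$
$D - H = -202960 - 106745 = -309705$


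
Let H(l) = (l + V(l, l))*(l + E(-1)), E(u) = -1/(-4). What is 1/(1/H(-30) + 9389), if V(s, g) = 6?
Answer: 714/6703747 ≈ 0.00010651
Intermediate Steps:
E(u) = 1/4 (E(u) = -1*(-1/4) = 1/4)
H(l) = (6 + l)*(1/4 + l) (H(l) = (l + 6)*(l + 1/4) = (6 + l)*(1/4 + l))
1/(1/H(-30) + 9389) = 1/(1/(3/2 + (-30)**2 + (25/4)*(-30)) + 9389) = 1/(1/(3/2 + 900 - 375/2) + 9389) = 1/(1/714 + 9389) = 1/(6703747/714) = 714/6703747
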